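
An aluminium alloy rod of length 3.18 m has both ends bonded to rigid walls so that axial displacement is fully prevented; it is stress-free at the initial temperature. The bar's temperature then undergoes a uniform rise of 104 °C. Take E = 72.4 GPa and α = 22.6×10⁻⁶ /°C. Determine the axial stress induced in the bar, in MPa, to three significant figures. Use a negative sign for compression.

-170 MPa

Free thermal expansion αLΔT = 22.6e-6 · 3180 · 104 = 7.474 mm.
The walls impose strain ε = −(7.474)/3180 = -2.3504e-03; σ = Eε = 72400 · -2.3504e-03 = -170.2 MPa.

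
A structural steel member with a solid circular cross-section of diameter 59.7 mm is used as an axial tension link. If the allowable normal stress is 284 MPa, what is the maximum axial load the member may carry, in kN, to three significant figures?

795 kN

A = 2799 mm².
P_max = σ_allow · A = 284 · 2799 = 795000 N = 795 kN.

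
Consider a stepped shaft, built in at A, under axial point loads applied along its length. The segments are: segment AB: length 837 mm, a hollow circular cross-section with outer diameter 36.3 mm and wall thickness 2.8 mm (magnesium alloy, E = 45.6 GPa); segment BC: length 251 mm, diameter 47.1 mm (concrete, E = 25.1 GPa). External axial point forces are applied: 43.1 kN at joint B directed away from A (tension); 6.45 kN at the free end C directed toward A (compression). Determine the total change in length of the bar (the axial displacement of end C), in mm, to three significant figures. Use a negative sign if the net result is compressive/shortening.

2.25 mm

Internal axial forces (sectioning from the free end, tension +): N_BC = -6.45 kN, N_AB = 36.65 kN.
A_AB = 294.7 mm².
A_BC = 1742 mm².
δ_AB = 36650·837/(294.7·45600) = 2.283 mm
δ_BC = -6450·251/(1742·25100) = -0.03702 mm
δ = Σδ_i = 2.246 mm.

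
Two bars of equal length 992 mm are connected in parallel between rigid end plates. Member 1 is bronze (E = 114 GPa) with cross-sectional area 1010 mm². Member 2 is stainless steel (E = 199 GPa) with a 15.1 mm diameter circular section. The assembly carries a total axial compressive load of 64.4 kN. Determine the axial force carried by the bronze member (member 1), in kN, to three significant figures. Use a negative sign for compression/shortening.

-49.2 kN

A_2 = 179.1 mm².
Equal strain + equilibrium ⇒ each member carries load in proportion to AE: A₁E₁ = 115100000 N, A₂E₂ = 35640000 N, ΣAE = 150800000 N.
F₁ = P·A₁E₁/ΣAE = -64400·115100000/150800000 = -49180 N.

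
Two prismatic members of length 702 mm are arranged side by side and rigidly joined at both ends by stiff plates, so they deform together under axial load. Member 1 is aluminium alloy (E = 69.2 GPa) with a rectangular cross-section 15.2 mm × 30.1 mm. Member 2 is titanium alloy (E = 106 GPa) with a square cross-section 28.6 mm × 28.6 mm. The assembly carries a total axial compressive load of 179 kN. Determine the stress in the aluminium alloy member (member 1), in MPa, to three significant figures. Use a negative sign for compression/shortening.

-105 MPa

A_1 = 457.5 mm².
A_2 = 818 mm².
Equal strain + equilibrium ⇒ each member carries load in proportion to AE: A₁E₁ = 31660000 N, A₂E₂ = 86700000 N, ΣAE = 118400000 N.
σ₁ = P·E₁/ΣAE = -179000·69200/118400000 = -104.6 MPa.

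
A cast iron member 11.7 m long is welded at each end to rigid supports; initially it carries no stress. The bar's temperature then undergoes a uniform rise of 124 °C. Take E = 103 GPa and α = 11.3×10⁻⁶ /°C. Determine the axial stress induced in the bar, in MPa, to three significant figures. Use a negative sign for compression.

Free thermal expansion αLΔT = 11.3e-6 · 11700 · 124 = 16.39 mm.
The walls impose strain ε = −(16.39)/11700 = -1.4012e-03; σ = Eε = 103000 · -1.4012e-03 = -144.3 MPa.

-144 MPa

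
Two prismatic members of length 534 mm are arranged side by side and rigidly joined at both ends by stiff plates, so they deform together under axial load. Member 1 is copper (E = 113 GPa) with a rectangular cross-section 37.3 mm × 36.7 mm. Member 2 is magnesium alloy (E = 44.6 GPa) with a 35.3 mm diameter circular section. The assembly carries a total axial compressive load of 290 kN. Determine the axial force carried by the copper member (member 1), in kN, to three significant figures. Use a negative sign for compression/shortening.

-226 kN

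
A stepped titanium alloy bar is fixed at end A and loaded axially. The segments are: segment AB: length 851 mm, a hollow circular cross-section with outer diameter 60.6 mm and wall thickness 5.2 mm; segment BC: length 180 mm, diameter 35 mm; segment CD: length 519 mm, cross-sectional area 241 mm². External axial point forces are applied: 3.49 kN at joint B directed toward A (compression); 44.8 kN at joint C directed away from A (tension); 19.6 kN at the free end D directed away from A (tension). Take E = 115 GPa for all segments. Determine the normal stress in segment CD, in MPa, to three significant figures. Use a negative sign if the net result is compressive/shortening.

81.3 MPa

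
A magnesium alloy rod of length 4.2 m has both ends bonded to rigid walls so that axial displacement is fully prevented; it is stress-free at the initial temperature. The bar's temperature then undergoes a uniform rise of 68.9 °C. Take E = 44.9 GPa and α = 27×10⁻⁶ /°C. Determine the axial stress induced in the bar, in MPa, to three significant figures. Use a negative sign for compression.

-83.5 MPa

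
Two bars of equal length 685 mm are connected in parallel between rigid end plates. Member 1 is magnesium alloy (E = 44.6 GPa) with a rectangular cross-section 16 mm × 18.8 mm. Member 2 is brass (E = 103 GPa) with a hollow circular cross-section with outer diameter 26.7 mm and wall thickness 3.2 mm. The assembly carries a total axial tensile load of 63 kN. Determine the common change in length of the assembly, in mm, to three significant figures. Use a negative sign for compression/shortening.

A_1 = 300.8 mm².
A_2 = 236.2 mm².
Equal strain + equilibrium ⇒ each member carries load in proportion to AE: A₁E₁ = 13420000 N, A₂E₂ = 24330000 N, ΣAE = 37750000 N.
δ = PL/ΣAE = 63000·685/37750000 = 1.143 mm.

1.14 mm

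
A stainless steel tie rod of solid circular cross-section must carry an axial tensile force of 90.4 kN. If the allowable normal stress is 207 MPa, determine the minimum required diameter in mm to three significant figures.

23.6 mm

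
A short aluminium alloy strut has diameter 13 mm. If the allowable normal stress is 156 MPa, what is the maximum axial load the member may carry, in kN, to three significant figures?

20.7 kN

A = 132.7 mm².
P_max = σ_allow · A = 156 · 132.7 = 20710 N = 20.71 kN.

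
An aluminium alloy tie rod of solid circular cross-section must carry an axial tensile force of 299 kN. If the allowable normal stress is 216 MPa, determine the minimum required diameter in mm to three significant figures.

42.0 mm

Required area A ≥ P/σ_allow = 299000/216 = 1384 mm².
For a solid circular section, d ≥ √(4A/π) = 41.98 mm.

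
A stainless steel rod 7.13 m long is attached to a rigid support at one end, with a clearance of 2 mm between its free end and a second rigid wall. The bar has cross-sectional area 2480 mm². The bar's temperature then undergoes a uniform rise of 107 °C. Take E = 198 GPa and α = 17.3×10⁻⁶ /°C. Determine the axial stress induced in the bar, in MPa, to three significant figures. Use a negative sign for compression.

Free thermal expansion αLΔT = 17.3e-6 · 7130 · 107 = 13.2 mm.
The walls engage after the gap closes; constrained expansion = 13.2 − 2 = 11.2 mm.
The walls impose strain ε = −(11.2)/7130 = -1.5706e-03; σ = Eε = 198000 · -1.5706e-03 = -311 MPa.

-311 MPa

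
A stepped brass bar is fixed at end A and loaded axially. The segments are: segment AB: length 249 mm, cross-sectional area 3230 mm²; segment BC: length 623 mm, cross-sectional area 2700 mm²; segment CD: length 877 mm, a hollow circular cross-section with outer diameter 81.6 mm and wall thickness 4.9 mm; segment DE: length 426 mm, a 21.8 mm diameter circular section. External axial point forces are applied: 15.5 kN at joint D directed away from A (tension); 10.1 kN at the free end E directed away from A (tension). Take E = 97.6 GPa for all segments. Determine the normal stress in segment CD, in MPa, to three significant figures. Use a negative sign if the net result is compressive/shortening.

Internal axial forces (sectioning from the free end, tension +): N_DE = 10.1 kN, N_CD = 25.6 kN, N_BC = 25.6 kN, N_AB = 25.6 kN.
A_CD = 1181 mm².
σ_CD = N_CD/A_CD = 25600/1181 = 21.68 MPa.

21.7 MPa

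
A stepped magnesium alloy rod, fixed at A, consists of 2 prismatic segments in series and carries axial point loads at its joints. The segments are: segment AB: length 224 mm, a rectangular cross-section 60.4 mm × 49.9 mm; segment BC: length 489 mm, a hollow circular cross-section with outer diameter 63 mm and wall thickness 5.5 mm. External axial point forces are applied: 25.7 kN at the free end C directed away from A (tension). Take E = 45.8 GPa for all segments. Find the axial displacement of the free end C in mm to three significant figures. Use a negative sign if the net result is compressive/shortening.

0.318 mm

Internal axial forces (sectioning from the free end, tension +): N_BC = 25.7 kN, N_AB = 25.7 kN.
A_AB = 3014 mm².
A_BC = 993.5 mm².
δ_AB = 25700·224/(3014·45800) = 0.0417 mm
δ_BC = 25700·489/(993.5·45800) = 0.2762 mm
δ = Σδ_i = 0.3179 mm.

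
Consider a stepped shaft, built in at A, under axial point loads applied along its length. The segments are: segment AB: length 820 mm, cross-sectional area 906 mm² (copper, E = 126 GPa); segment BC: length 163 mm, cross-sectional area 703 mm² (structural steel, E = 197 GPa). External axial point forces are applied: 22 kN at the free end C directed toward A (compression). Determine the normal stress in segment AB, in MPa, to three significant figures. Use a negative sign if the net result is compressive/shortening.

Internal axial forces (sectioning from the free end, tension +): N_BC = -22 kN, N_AB = -22 kN.
σ_AB = N_AB/A_AB = -22000/906 = -24.28 MPa.

-24.3 MPa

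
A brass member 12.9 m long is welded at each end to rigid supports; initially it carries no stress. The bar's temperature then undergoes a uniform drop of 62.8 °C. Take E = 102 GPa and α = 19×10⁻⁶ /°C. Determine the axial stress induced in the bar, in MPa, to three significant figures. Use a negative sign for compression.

122 MPa

Free thermal expansion αLΔT = 19e-6 · 12900 · -62.8 = -15.39 mm.
The walls impose strain ε = −(-15.39)/12900 = 1.1932e-03; σ = Eε = 102000 · 1.1932e-03 = 121.7 MPa.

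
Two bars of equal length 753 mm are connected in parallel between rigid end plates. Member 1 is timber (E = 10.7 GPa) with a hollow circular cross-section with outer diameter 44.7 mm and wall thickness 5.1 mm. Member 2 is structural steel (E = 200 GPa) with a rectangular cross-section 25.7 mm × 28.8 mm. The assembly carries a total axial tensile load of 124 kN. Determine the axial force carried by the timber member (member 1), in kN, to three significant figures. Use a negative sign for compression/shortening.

5.44 kN

A_1 = 634.5 mm².
A_2 = 740.2 mm².
Equal strain + equilibrium ⇒ each member carries load in proportion to AE: A₁E₁ = 6789000 N, A₂E₂ = 148000000 N, ΣAE = 154800000 N.
F₁ = P·A₁E₁/ΣAE = 124000·6789000/154800000 = 5437 N.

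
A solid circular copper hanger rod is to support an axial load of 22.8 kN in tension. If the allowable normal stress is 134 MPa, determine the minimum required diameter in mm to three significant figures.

14.7 mm

Required area A ≥ P/σ_allow = 22800/134 = 170.1 mm².
For a solid circular section, d ≥ √(4A/π) = 14.72 mm.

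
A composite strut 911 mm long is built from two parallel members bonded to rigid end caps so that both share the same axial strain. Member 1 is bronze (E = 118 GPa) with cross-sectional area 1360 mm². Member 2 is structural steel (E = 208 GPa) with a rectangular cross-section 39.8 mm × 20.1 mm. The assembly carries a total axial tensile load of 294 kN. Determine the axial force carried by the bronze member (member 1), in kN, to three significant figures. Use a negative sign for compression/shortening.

A_2 = 800 mm².
Equal strain + equilibrium ⇒ each member carries load in proportion to AE: A₁E₁ = 160500000 N, A₂E₂ = 166400000 N, ΣAE = 326900000 N.
F₁ = P·A₁E₁/ΣAE = 294000·160500000/326900000 = 144300 N.

144 kN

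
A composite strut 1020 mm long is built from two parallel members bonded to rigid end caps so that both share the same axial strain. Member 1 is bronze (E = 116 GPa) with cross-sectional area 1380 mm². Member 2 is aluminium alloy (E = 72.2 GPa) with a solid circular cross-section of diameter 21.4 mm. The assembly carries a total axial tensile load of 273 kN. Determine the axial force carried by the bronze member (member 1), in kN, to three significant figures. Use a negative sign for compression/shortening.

235 kN

A_2 = 359.7 mm².
Equal strain + equilibrium ⇒ each member carries load in proportion to AE: A₁E₁ = 160100000 N, A₂E₂ = 25970000 N, ΣAE = 186000000 N.
F₁ = P·A₁E₁/ΣAE = 273000·160100000/186000000 = 234900 N.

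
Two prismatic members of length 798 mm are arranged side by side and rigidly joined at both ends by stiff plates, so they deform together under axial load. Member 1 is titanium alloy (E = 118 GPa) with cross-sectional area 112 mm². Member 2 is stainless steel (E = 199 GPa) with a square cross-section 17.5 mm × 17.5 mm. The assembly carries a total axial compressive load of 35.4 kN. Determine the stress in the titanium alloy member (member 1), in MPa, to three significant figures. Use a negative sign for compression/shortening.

-56.3 MPa

A_2 = 306.2 mm².
Equal strain + equilibrium ⇒ each member carries load in proportion to AE: A₁E₁ = 13220000 N, A₂E₂ = 60940000 N, ΣAE = 74160000 N.
σ₁ = P·E₁/ΣAE = -35400·118000/74160000 = -56.33 MPa.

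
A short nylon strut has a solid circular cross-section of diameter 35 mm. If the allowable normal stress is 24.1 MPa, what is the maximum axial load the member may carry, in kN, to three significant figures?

A = 962.1 mm².
P_max = σ_allow · A = 24.1 · 962.1 = 23190 N = 23.19 kN.

23.2 kN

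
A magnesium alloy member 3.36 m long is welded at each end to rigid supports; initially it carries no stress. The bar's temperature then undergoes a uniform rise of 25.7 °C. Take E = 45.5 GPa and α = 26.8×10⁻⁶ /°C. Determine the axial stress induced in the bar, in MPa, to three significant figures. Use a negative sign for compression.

-31.3 MPa

Free thermal expansion αLΔT = 26.8e-6 · 3360 · 25.7 = 2.314 mm.
The walls impose strain ε = −(2.314)/3360 = -6.8876e-04; σ = Eε = 45500 · -6.8876e-04 = -31.34 MPa.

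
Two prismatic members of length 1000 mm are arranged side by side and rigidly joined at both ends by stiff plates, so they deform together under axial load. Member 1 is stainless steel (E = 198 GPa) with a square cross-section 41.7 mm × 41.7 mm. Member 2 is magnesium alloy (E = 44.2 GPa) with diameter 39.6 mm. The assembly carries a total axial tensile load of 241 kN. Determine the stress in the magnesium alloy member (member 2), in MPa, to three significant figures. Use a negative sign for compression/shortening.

26.7 MPa

A_1 = 1739 mm².
A_2 = 1232 mm².
Equal strain + equilibrium ⇒ each member carries load in proportion to AE: A₁E₁ = 344300000 N, A₂E₂ = 54440000 N, ΣAE = 398700000 N.
σ₂ = P·E₂/ΣAE = 241000·44200/398700000 = 26.71 MPa.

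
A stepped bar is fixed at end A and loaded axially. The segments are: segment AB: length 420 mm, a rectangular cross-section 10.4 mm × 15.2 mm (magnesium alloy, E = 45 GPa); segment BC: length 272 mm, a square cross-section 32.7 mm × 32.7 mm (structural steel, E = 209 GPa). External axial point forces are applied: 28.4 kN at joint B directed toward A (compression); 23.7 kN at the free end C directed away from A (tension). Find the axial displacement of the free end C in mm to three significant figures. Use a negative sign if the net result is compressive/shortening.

-0.249 mm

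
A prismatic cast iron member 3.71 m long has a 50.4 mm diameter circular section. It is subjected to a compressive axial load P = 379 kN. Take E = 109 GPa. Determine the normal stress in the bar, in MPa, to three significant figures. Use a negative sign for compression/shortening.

-190 MPa

A = 1995 mm².
σ = N/A = -379000/1995 = -190 MPa.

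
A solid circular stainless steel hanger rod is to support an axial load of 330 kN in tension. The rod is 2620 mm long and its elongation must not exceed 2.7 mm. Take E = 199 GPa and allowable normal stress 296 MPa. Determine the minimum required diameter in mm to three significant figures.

45.3 mm

Required area A ≥ P/σ_allow = 330000/296 = 1115 mm².
For a solid circular section, d ≥ √(4A/π) = 37.68 mm.
Elongation limit: A ≥ PL/(Eδ_allow) = 330000·2620/(199000·2.7) = 1609 mm² ⇒ d ≥ 45.26 mm.
The elongation limit governs.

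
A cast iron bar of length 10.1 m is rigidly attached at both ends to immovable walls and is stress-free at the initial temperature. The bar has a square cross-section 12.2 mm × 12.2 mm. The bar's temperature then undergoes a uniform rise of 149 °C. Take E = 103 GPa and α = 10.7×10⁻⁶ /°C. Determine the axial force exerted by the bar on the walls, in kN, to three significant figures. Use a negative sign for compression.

Free thermal expansion αLΔT = 10.7e-6 · 10100 · 149 = 16.1 mm.
The walls impose strain ε = −(16.1)/10100 = -1.5943e-03; σ = Eε = 103000 · -1.5943e-03 = -164.2 MPa.
Wall reaction R = σ·A = -164.2·148.8 = -24440 N = -24.44 kN.

-24.4 kN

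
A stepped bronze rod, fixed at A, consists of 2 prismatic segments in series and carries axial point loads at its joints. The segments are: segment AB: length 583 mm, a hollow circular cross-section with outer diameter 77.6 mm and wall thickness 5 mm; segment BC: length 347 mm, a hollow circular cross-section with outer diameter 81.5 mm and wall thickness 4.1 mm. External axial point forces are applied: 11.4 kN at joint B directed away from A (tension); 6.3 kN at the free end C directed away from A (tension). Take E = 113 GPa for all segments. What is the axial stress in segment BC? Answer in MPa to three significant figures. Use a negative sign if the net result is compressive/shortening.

Internal axial forces (sectioning from the free end, tension +): N_BC = 6.3 kN, N_AB = 17.7 kN.
A_BC = 997 mm².
σ_BC = N_BC/A_BC = 6300/997 = 6.319 MPa.

6.32 MPa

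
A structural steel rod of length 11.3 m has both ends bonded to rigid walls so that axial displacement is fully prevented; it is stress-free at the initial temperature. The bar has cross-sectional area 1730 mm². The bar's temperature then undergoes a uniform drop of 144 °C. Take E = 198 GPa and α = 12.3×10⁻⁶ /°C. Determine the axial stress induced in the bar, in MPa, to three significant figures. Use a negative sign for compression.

351 MPa

Free thermal expansion αLΔT = 12.3e-6 · 11300 · -144 = -20.01 mm.
The walls impose strain ε = −(-20.01)/11300 = 1.7712e-03; σ = Eε = 198000 · 1.7712e-03 = 350.7 MPa.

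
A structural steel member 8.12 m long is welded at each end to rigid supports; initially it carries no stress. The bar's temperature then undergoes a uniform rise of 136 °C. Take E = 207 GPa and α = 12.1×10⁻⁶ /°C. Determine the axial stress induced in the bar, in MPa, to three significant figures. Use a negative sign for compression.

-341 MPa

Free thermal expansion αLΔT = 12.1e-6 · 8120 · 136 = 13.36 mm.
The walls impose strain ε = −(13.36)/8120 = -1.6456e-03; σ = Eε = 207000 · -1.6456e-03 = -340.6 MPa.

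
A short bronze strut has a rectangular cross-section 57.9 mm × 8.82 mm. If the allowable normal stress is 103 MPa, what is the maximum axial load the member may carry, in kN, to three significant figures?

52.6 kN

A = 510.7 mm².
P_max = σ_allow · A = 103 · 510.7 = 52600 N = 52.6 kN.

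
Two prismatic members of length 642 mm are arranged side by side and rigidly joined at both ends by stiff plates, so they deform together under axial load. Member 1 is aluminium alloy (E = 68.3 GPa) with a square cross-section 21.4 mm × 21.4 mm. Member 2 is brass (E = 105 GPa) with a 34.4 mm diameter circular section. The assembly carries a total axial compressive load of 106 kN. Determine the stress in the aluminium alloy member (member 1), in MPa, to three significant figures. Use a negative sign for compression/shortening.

A_1 = 458 mm².
A_2 = 929.4 mm².
Equal strain + equilibrium ⇒ each member carries load in proportion to AE: A₁E₁ = 31280000 N, A₂E₂ = 97590000 N, ΣAE = 128900000 N.
σ₁ = P·E₁/ΣAE = -106000·68300/128900000 = -56.18 MPa.

-56.2 MPa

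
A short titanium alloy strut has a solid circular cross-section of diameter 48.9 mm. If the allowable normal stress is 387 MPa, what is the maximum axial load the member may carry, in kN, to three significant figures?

A = 1878 mm².
P_max = σ_allow · A = 387 · 1878 = 726800 N = 726.8 kN.

727 kN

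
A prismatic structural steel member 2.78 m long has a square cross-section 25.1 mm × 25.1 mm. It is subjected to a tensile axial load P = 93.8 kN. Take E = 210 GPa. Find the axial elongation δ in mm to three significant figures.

1.97 mm

A = 630 mm².
δ_mech = NL/(AE) = 93800·2780/(630·210000) = 1.971 mm.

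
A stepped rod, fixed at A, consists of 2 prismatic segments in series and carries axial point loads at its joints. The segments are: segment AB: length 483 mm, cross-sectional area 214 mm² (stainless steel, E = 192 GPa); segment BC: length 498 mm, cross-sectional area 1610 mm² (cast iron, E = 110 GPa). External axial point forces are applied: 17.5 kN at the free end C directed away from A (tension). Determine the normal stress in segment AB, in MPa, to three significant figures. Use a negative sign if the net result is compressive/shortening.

81.8 MPa

Internal axial forces (sectioning from the free end, tension +): N_BC = 17.5 kN, N_AB = 17.5 kN.
σ_AB = N_AB/A_AB = 17500/214 = 81.78 MPa.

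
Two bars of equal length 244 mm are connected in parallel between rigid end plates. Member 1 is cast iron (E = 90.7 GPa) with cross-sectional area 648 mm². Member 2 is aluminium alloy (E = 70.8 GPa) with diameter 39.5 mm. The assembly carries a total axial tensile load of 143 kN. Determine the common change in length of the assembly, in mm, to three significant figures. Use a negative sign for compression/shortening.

0.240 mm

A_2 = 1225 mm².
Equal strain + equilibrium ⇒ each member carries load in proportion to AE: A₁E₁ = 58770000 N, A₂E₂ = 86760000 N, ΣAE = 145500000 N.
δ = PL/ΣAE = 143000·244/145500000 = 0.2398 mm.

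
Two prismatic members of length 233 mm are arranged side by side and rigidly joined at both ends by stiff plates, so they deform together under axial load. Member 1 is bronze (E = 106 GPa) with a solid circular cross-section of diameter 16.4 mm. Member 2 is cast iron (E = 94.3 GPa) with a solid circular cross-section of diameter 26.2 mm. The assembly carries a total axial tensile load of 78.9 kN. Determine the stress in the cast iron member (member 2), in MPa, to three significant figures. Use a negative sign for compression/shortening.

102 MPa

A_1 = 211.2 mm².
A_2 = 539.1 mm².
Equal strain + equilibrium ⇒ each member carries load in proportion to AE: A₁E₁ = 22390000 N, A₂E₂ = 50840000 N, ΣAE = 73230000 N.
σ₂ = P·E₂/ΣAE = 78900·94300/73230000 = 101.6 MPa.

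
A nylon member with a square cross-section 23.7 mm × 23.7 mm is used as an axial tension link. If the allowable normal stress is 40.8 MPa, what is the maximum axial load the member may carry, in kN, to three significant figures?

A = 561.7 mm².
P_max = σ_allow · A = 40.8 · 561.7 = 22920 N = 22.92 kN.

22.9 kN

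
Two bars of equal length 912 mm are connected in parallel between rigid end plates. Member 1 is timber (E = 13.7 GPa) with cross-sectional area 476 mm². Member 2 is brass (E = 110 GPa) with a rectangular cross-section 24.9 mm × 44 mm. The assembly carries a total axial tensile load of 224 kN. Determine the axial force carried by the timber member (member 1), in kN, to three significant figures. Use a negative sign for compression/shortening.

A_2 = 1096 mm².
Equal strain + equilibrium ⇒ each member carries load in proportion to AE: A₁E₁ = 6521000 N, A₂E₂ = 120500000 N, ΣAE = 127000000 N.
F₁ = P·A₁E₁/ΣAE = 224000·6521000/127000000 = 11500 N.

11.5 kN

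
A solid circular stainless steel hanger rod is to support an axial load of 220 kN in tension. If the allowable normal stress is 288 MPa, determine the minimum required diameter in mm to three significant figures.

31.2 mm

Required area A ≥ P/σ_allow = 220000/288 = 763.9 mm².
For a solid circular section, d ≥ √(4A/π) = 31.19 mm.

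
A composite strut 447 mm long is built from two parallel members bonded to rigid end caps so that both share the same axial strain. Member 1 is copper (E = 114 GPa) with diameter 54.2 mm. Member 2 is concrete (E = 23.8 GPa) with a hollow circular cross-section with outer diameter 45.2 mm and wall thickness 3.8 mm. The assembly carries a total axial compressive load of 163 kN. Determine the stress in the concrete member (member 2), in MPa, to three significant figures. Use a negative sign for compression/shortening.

A_1 = 2307 mm².
A_2 = 494.2 mm².
Equal strain + equilibrium ⇒ each member carries load in proportion to AE: A₁E₁ = 263000000 N, A₂E₂ = 11760000 N, ΣAE = 274800000 N.
σ₂ = P·E₂/ΣAE = -163000·23800/274800000 = -14.12 MPa.

-14.1 MPa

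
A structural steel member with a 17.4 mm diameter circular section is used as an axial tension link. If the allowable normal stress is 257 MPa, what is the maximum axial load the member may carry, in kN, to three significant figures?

61.1 kN

A = 237.8 mm².
P_max = σ_allow · A = 257 · 237.8 = 61110 N = 61.11 kN.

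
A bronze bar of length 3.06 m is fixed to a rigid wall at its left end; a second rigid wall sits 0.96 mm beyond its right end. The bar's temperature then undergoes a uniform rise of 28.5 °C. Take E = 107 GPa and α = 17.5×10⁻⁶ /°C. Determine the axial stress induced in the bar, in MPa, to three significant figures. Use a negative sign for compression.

-19.8 MPa

Free thermal expansion αLΔT = 17.5e-6 · 3060 · 28.5 = 1.526 mm.
The walls engage after the gap closes; constrained expansion = 1.526 − 0.96 = 0.5662 mm.
The walls impose strain ε = −(0.5662)/3060 = -1.8502e-04; σ = Eε = 107000 · -1.8502e-04 = -19.8 MPa.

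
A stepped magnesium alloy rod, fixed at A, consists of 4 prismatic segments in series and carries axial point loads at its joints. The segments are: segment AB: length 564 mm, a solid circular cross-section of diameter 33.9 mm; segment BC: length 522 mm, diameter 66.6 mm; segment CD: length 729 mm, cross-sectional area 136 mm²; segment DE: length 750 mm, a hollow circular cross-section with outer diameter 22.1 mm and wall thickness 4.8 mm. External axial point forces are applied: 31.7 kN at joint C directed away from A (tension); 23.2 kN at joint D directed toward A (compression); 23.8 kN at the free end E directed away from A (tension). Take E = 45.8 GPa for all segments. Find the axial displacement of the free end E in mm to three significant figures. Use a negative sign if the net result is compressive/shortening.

2.11 mm

Internal axial forces (sectioning from the free end, tension +): N_DE = 23.8 kN, N_CD = 0.6 kN, N_BC = 32.3 kN, N_AB = 32.3 kN.
A_AB = 902.6 mm².
A_BC = 3484 mm².
A_DE = 260.9 mm².
δ_AB = 32300·564/(902.6·45800) = 0.4407 mm
δ_BC = 32300·522/(3484·45800) = 0.1057 mm
δ_CD = 600·729/(136·45800) = 0.07022 mm
δ_DE = 23800·750/(260.9·45800) = 1.494 mm
δ = Σδ_i = 2.111 mm.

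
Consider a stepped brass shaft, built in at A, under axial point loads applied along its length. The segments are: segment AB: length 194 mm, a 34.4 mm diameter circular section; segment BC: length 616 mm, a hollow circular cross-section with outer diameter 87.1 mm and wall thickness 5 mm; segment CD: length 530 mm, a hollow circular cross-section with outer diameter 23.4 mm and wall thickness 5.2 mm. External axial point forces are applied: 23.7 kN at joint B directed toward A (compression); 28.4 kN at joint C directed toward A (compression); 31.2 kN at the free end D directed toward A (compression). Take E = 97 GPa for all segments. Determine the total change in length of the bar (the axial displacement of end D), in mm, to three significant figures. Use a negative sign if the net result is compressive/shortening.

Internal axial forces (sectioning from the free end, tension +): N_CD = -31.2 kN, N_BC = -59.6 kN, N_AB = -83.3 kN.
A_AB = 929.4 mm².
A_BC = 1290 mm².
A_CD = 297.3 mm².
δ_AB = -83300·194/(929.4·97000) = -0.1793 mm
δ_BC = -59600·616/(1290·97000) = -0.2935 mm
δ_CD = -31200·530/(297.3·97000) = -0.5734 mm
δ = Σδ_i = -1.046 mm.

-1.05 mm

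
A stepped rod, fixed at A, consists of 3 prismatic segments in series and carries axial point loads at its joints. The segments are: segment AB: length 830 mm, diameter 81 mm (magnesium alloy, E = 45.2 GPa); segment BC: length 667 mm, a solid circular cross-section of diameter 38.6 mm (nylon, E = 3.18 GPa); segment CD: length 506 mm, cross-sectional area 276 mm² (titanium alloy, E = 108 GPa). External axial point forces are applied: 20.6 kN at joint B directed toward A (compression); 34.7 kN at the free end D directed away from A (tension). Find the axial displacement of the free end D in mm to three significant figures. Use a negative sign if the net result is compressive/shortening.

6.86 mm

Internal axial forces (sectioning from the free end, tension +): N_CD = 34.7 kN, N_BC = 34.7 kN, N_AB = 14.1 kN.
A_AB = 5153 mm².
A_BC = 1170 mm².
δ_AB = 14100·830/(5153·45200) = 0.05025 mm
δ_BC = 34700·667/(1170·3180) = 6.22 mm
δ_CD = 34700·506/(276·108000) = 0.589 mm
δ = Σδ_i = 6.859 mm.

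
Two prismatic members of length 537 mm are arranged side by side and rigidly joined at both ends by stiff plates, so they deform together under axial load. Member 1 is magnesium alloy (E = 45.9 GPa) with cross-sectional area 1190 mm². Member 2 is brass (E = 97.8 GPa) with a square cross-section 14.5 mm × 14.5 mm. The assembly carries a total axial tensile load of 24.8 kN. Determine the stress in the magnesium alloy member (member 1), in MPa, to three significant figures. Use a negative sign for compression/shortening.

A_2 = 210.2 mm².
Equal strain + equilibrium ⇒ each member carries load in proportion to AE: A₁E₁ = 54620000 N, A₂E₂ = 20560000 N, ΣAE = 75180000 N.
σ₁ = P·E₁/ΣAE = 24800·45900/75180000 = 15.14 MPa.

15.1 MPa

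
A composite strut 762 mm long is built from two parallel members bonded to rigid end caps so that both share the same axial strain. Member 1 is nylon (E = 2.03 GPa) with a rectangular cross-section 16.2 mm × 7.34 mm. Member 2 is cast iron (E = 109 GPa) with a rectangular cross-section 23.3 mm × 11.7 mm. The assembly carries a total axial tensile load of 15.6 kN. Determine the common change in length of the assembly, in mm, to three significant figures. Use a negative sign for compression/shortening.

A_1 = 118.9 mm².
A_2 = 272.6 mm².
Equal strain + equilibrium ⇒ each member carries load in proportion to AE: A₁E₁ = 241400 N, A₂E₂ = 29710000 N, ΣAE = 29960000 N.
δ = PL/ΣAE = 15600·762/29960000 = 0.3968 mm.

0.397 mm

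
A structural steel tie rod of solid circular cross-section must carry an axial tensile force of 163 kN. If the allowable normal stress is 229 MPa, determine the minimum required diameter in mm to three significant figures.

30.1 mm

Required area A ≥ P/σ_allow = 163000/229 = 711.8 mm².
For a solid circular section, d ≥ √(4A/π) = 30.1 mm.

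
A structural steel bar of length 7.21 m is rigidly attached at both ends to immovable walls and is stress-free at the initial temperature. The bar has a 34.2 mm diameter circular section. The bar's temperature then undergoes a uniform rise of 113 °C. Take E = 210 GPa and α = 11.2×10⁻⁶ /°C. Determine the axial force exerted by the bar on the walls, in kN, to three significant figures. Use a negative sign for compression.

-244 kN

Free thermal expansion αLΔT = 11.2e-6 · 7210 · 113 = 9.125 mm.
The walls impose strain ε = −(9.125)/7210 = -1.2656e-03; σ = Eε = 210000 · -1.2656e-03 = -265.8 MPa.
Wall reaction R = σ·A = -265.8·918.6 = -244200 N = -244.2 kN.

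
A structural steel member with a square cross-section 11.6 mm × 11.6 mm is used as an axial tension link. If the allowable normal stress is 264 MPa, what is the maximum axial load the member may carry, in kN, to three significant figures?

A = 134.6 mm².
P_max = σ_allow · A = 264 · 134.6 = 35520 N = 35.52 kN.

35.5 kN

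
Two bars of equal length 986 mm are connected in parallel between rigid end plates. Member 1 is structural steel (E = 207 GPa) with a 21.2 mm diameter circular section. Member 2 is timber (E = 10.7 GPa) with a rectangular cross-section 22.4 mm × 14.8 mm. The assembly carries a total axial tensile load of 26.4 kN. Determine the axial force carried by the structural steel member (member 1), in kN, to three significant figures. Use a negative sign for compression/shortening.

25.2 kN

A_1 = 353 mm².
A_2 = 331.5 mm².
Equal strain + equilibrium ⇒ each member carries load in proportion to AE: A₁E₁ = 73070000 N, A₂E₂ = 3547000 N, ΣAE = 76620000 N.
F₁ = P·A₁E₁/ΣAE = 26400·73070000/76620000 = 25180 N.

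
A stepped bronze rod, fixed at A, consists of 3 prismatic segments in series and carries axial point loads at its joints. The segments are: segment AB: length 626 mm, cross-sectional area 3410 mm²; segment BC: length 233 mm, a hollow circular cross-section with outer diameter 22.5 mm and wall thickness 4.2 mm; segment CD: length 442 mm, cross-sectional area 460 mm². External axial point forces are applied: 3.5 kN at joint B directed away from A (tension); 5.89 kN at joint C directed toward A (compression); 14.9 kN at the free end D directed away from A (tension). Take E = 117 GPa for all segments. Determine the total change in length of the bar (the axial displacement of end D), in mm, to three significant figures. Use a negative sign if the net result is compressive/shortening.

0.216 mm

Internal axial forces (sectioning from the free end, tension +): N_CD = 14.9 kN, N_BC = 9.01 kN, N_AB = 12.51 kN.
A_BC = 241.5 mm².
δ_AB = 12510·626/(3410·117000) = 0.01963 mm
δ_BC = 9010·233/(241.5·117000) = 0.07431 mm
δ_CD = 14900·442/(460·117000) = 0.1224 mm
δ = Σδ_i = 0.2163 mm.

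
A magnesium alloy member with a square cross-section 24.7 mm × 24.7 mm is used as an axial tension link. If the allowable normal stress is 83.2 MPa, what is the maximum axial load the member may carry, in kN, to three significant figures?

50.8 kN

A = 610.1 mm².
P_max = σ_allow · A = 83.2 · 610.1 = 50760 N = 50.76 kN.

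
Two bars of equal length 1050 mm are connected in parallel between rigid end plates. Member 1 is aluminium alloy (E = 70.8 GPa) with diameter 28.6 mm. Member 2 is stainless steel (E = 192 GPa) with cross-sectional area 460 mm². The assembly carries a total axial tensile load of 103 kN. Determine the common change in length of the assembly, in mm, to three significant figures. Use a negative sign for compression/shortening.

A_1 = 642.4 mm².
Equal strain + equilibrium ⇒ each member carries load in proportion to AE: A₁E₁ = 45480000 N, A₂E₂ = 88320000 N, ΣAE = 133800000 N.
δ = PL/ΣAE = 103000·1050/133800000 = 0.8083 mm.

0.808 mm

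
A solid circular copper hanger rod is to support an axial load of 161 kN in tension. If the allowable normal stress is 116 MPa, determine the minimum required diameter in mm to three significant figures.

Required area A ≥ P/σ_allow = 161000/116 = 1388 mm².
For a solid circular section, d ≥ √(4A/π) = 42.04 mm.

42.0 mm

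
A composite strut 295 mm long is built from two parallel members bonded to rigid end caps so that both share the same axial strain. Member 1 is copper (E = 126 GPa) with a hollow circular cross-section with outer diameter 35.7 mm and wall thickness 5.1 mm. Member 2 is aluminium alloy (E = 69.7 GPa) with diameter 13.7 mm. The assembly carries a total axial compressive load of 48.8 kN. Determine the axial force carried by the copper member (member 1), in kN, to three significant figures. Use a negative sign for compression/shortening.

-41.8 kN

A_1 = 490.3 mm².
A_2 = 147.4 mm².
Equal strain + equilibrium ⇒ each member carries load in proportion to AE: A₁E₁ = 61770000 N, A₂E₂ = 10270000 N, ΣAE = 72050000 N.
F₁ = P·A₁E₁/ΣAE = -48800·61770000/72050000 = -41840 N.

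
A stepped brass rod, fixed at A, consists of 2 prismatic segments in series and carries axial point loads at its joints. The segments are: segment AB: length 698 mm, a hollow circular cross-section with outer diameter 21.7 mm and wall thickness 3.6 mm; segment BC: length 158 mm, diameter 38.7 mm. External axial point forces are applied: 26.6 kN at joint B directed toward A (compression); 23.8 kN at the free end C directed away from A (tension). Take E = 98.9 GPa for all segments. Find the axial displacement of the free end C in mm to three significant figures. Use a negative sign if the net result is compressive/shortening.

-0.0642 mm

Internal axial forces (sectioning from the free end, tension +): N_BC = 23.8 kN, N_AB = -2.8 kN.
A_AB = 204.7 mm².
A_BC = 1176 mm².
δ_AB = -2800·698/(204.7·98900) = -0.09654 mm
δ_BC = 23800·158/(1176·98900) = 0.03232 mm
δ = Σδ_i = -0.06421 mm.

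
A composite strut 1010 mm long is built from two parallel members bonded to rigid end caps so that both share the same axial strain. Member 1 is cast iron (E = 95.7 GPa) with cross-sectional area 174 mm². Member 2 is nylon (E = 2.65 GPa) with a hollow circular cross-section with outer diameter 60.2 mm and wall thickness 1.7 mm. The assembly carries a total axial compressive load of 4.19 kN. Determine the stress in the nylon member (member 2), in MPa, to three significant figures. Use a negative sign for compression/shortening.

-0.635 MPa

A_2 = 312.4 mm².
Equal strain + equilibrium ⇒ each member carries load in proportion to AE: A₁E₁ = 16650000 N, A₂E₂ = 827900 N, ΣAE = 17480000 N.
σ₂ = P·E₂/ΣAE = -4190·2650/17480000 = -0.6352 MPa.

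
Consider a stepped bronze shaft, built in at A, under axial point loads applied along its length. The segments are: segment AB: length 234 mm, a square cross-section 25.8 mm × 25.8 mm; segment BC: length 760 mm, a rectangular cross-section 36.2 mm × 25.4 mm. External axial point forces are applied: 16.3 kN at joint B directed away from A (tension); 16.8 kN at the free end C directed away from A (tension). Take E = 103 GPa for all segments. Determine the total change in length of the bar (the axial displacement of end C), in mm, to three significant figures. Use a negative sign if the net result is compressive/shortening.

0.248 mm

Internal axial forces (sectioning from the free end, tension +): N_BC = 16.8 kN, N_AB = 33.1 kN.
A_AB = 665.6 mm².
A_BC = 919.5 mm².
δ_AB = 33100·234/(665.6·103000) = 0.113 mm
δ_BC = 16800·760/(919.5·103000) = 0.1348 mm
δ = Σδ_i = 0.2478 mm.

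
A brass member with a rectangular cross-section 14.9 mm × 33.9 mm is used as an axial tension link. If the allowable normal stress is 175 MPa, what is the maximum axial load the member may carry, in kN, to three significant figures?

A = 505.1 mm².
P_max = σ_allow · A = 175 · 505.1 = 88390 N = 88.39 kN.

88.4 kN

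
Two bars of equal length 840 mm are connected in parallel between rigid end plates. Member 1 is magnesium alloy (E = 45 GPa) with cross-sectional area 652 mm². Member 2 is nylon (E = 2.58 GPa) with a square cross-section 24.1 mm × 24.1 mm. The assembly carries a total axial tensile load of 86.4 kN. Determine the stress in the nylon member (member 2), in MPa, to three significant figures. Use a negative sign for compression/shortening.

A_2 = 580.8 mm².
Equal strain + equilibrium ⇒ each member carries load in proportion to AE: A₁E₁ = 29340000 N, A₂E₂ = 1498000 N, ΣAE = 30840000 N.
σ₂ = P·E₂/ΣAE = 86400·2580/30840000 = 7.228 MPa.

7.23 MPa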